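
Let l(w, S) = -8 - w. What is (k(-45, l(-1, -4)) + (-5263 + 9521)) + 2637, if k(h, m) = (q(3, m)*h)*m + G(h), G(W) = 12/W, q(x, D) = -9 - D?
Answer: 93971/15 ≈ 6264.7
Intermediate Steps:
k(h, m) = 12/h + h*m*(-9 - m) (k(h, m) = ((-9 - m)*h)*m + 12/h = (h*(-9 - m))*m + 12/h = h*m*(-9 - m) + 12/h = 12/h + h*m*(-9 - m))
(k(-45, l(-1, -4)) + (-5263 + 9521)) + 2637 = ((12 - 1*(-8 - 1*(-1))*(-45)²*(9 + (-8 - 1*(-1))))/(-45) + (-5263 + 9521)) + 2637 = (-(12 - 1*(-8 + 1)*2025*(9 + (-8 + 1)))/45 + 4258) + 2637 = (-(12 - 1*(-7)*2025*(9 - 7))/45 + 4258) + 2637 = (-(12 - 1*(-7)*2025*2)/45 + 4258) + 2637 = (-(12 + 28350)/45 + 4258) + 2637 = (-1/45*28362 + 4258) + 2637 = (-9454/15 + 4258) + 2637 = 54416/15 + 2637 = 93971/15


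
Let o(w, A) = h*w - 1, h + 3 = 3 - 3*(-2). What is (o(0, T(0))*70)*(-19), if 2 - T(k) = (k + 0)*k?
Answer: 1330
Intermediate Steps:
h = 6 (h = -3 + (3 - 3*(-2)) = -3 + (3 + 6) = -3 + 9 = 6)
T(k) = 2 - k² (T(k) = 2 - (k + 0)*k = 2 - k*k = 2 - k²)
o(w, A) = -1 + 6*w (o(w, A) = 6*w - 1 = -1 + 6*w)
(o(0, T(0))*70)*(-19) = ((-1 + 6*0)*70)*(-19) = ((-1 + 0)*70)*(-19) = -1*70*(-19) = -70*(-19) = 1330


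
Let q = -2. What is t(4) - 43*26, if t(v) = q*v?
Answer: -1126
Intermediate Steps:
t(v) = -2*v
t(4) - 43*26 = -2*4 - 43*26 = -8 - 1118 = -1126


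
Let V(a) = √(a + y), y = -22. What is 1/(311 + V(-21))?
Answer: 311/96764 - I*√43/96764 ≈ 0.003214 - 6.7767e-5*I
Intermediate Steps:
V(a) = √(-22 + a) (V(a) = √(a - 22) = √(-22 + a))
1/(311 + V(-21)) = 1/(311 + √(-22 - 21)) = 1/(311 + √(-43)) = 1/(311 + I*√43)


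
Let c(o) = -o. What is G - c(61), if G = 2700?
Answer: 2761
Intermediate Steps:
G - c(61) = 2700 - (-1)*61 = 2700 - 1*(-61) = 2700 + 61 = 2761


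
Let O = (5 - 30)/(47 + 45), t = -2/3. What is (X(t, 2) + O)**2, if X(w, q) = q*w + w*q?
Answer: 657721/76176 ≈ 8.6342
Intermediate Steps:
t = -2/3 (t = -2*1/3 = -2/3 ≈ -0.66667)
X(w, q) = 2*q*w (X(w, q) = q*w + q*w = 2*q*w)
O = -25/92 ≈ -0.27174
(X(t, 2) + O)**2 = (2*2*(-2/3) - 25/92)**2 = (-8/3 - 25/92)**2 = (-811/276)**2 = 657721/76176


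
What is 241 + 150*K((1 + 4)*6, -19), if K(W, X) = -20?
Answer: -2759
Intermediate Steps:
241 + 150*K((1 + 4)*6, -19) = 241 + 150*(-20) = 241 - 3000 = -2759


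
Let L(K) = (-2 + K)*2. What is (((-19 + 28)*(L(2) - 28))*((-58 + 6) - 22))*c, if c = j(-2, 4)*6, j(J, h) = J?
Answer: -223776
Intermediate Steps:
L(K) = -4 + 2*K
c = -12 (c = -2*6 = -12)
(((-19 + 28)*(L(2) - 28))*((-58 + 6) - 22))*c = (((-19 + 28)*((-4 + 2*2) - 28))*((-58 + 6) - 22))*(-12) = ((9*((-4 + 4) - 28))*(-52 - 22))*(-12) = ((9*(0 - 28))*(-74))*(-12) = ((9*(-28))*(-74))*(-12) = -252*(-74)*(-12) = 18648*(-12) = -223776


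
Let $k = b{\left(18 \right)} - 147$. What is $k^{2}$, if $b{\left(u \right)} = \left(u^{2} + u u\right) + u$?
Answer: $269361$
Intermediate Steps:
$b{\left(u \right)} = u + 2 u^{2}$ ($b{\left(u \right)} = \left(u^{2} + u^{2}\right) + u = 2 u^{2} + u = u + 2 u^{2}$)
$k = 519$ ($k = 18 \left(1 + 2 \cdot 18\right) - 147 = 18 \left(1 + 36\right) - 147 = 18 \cdot 37 - 147 = 666 - 147 = 519$)
$k^{2} = 519^{2} = 269361$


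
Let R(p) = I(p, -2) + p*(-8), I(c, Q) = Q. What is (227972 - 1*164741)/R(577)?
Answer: -63231/4618 ≈ -13.692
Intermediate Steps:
R(p) = -2 - 8*p (R(p) = -2 + p*(-8) = -2 - 8*p)
(227972 - 1*164741)/R(577) = (227972 - 1*164741)/(-2 - 8*577) = (227972 - 164741)/(-2 - 4616) = 63231/(-4618) = 63231*(-1/4618) = -63231/4618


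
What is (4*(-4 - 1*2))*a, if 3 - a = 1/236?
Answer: -4242/59 ≈ -71.898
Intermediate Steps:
a = 707/236 (a = 3 - 1/236 = 707/236 ≈ 2.9958)
(4*(-4 - 1*2))*a = (4*(-4 - 1*2))*(707/236) = (4*(-4 - 2))*(707/236) = (4*(-6))*(707/236) = -24*707/236 = -4242/59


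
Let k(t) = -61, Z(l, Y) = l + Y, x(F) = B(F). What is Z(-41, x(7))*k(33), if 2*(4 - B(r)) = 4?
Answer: 2379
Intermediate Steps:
B(r) = 2 (B(r) = 4 - ½*4 = 4 - 2 = 2)
x(F) = 2
Z(l, Y) = Y + l
Z(-41, x(7))*k(33) = (2 - 41)*(-61) = -39*(-61) = 2379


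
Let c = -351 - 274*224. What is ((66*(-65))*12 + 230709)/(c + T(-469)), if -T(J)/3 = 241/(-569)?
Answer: -101981301/35121940 ≈ -2.9036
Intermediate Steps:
T(J) = 723/569 (T(J) = -723/(-569) = -723*(-1)/569 = -3*(-241/569) = 723/569)
c = -61727 (c = -351 - 61376 = -61727)
((66*(-65))*12 + 230709)/(c + T(-469)) = ((66*(-65))*12 + 230709)/(-61727 + 723/569) = (-4290*12 + 230709)/(-35121940/569) = (-51480 + 230709)*(-569/35121940) = 179229*(-569/35121940) = -101981301/35121940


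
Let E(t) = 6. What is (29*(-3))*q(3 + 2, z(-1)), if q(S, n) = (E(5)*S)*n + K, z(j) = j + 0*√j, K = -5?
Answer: 3045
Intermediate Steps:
z(j) = j (z(j) = j + 0 = j)
q(S, n) = -5 + 6*S*n (q(S, n) = (6*S)*n - 5 = 6*S*n - 5 = -5 + 6*S*n)
(29*(-3))*q(3 + 2, z(-1)) = (29*(-3))*(-5 + 6*(3 + 2)*(-1)) = -87*(-5 + 6*5*(-1)) = -87*(-5 - 30) = -87*(-35) = 3045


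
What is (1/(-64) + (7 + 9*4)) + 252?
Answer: 18879/64 ≈ 294.98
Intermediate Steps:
(1/(-64) + (7 + 9*4)) + 252 = (-1/64 + (7 + 36)) + 252 = (-1/64 + 43) + 252 = 2751/64 + 252 = 18879/64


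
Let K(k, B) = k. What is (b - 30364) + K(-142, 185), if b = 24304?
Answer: -6202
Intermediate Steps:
(b - 30364) + K(-142, 185) = (24304 - 30364) - 142 = -6060 - 142 = -6202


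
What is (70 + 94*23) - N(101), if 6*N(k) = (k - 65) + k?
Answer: 13255/6 ≈ 2209.2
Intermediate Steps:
N(k) = -65/6 + k/3 (N(k) = ((k - 65) + k)/6 = ((-65 + k) + k)/6 = (-65 + 2*k)/6 = -65/6 + k/3)
(70 + 94*23) - N(101) = (70 + 94*23) - (-65/6 + (1/3)*101) = (70 + 2162) - (-65/6 + 101/3) = 2232 - 1*137/6 = 2232 - 137/6 = 13255/6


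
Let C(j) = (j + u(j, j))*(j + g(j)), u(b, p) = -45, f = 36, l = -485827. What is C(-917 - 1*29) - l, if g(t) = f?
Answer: 1387637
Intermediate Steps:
g(t) = 36
C(j) = (-45 + j)*(36 + j) (C(j) = (j - 45)*(j + 36) = (-45 + j)*(36 + j))
C(-917 - 1*29) - l = (-1620 + (-917 - 1*29)² - 9*(-917 - 1*29)) - 1*(-485827) = (-1620 + (-917 - 29)² - 9*(-917 - 29)) + 485827 = (-1620 + (-946)² - 9*(-946)) + 485827 = (-1620 + 894916 + 8514) + 485827 = 901810 + 485827 = 1387637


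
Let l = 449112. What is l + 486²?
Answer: 685308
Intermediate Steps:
l + 486² = 449112 + 486² = 449112 + 236196 = 685308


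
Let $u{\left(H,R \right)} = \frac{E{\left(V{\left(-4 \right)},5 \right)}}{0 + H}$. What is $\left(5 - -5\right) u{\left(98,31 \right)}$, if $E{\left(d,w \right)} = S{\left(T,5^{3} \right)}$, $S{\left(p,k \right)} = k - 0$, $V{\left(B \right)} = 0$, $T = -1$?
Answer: $\frac{625}{49} \approx 12.755$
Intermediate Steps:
$S{\left(p,k \right)} = k$ ($S{\left(p,k \right)} = k + 0 = k$)
$E{\left(d,w \right)} = 125$ ($E{\left(d,w \right)} = 5^{3} = 125$)
$u{\left(H,R \right)} = \frac{125}{H}$ ($u{\left(H,R \right)} = \frac{1}{0 + H} 125 = \frac{1}{H} 125 = \frac{125}{H}$)
$\left(5 - -5\right) u{\left(98,31 \right)} = \left(5 - -5\right) \frac{125}{98} = \left(5 + 5\right) 125 \cdot \frac{1}{98} = 10 \cdot \frac{125}{98} = \frac{625}{49}$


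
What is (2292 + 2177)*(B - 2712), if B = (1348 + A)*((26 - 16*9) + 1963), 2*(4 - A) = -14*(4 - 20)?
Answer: 10212058272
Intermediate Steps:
A = -108 (A = 4 - (-7)*(4 - 20) = 4 - (-7)*(-16) = 4 - 1/2*224 = 4 - 112 = -108)
B = 2287800 (B = (1348 - 108)*((26 - 16*9) + 1963) = 1240*((26 - 144) + 1963) = 1240*(-118 + 1963) = 1240*1845 = 2287800)
(2292 + 2177)*(B - 2712) = (2292 + 2177)*(2287800 - 2712) = 4469*2285088 = 10212058272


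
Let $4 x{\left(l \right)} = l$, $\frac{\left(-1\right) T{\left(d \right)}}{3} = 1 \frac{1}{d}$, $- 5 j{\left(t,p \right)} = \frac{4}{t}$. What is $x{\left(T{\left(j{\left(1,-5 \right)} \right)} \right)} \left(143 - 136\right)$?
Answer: $\frac{105}{16} \approx 6.5625$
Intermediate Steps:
$j{\left(t,p \right)} = - \frac{4}{5 t}$ ($j{\left(t,p \right)} = - \frac{4 \frac{1}{t}}{5} = - \frac{4}{5 t}$)
$T{\left(d \right)} = - \frac{3}{d}$ ($T{\left(d \right)} = - 3 \cdot 1 \frac{1}{d} = - \frac{3}{d}$)
$x{\left(l \right)} = \frac{l}{4}$
$x{\left(T{\left(j{\left(1,-5 \right)} \right)} \right)} \left(143 - 136\right) = \frac{\left(-3\right) \frac{1}{\left(- \frac{4}{5}\right) 1^{-1}}}{4} \left(143 - 136\right) = \frac{\left(-3\right) \frac{1}{\left(- \frac{4}{5}\right) 1}}{4} \cdot 7 = \frac{\left(-3\right) \frac{1}{- \frac{4}{5}}}{4} \cdot 7 = \frac{\left(-3\right) \left(- \frac{5}{4}\right)}{4} \cdot 7 = \frac{1}{4} \cdot \frac{15}{4} \cdot 7 = \frac{15}{16} \cdot 7 = \frac{105}{16}$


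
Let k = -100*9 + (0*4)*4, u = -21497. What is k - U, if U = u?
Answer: 20597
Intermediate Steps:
U = -21497
k = -900 (k = -900 + 0*4 = -900 + 0 = -900)
k - U = -900 - 1*(-21497) = -900 + 21497 = 20597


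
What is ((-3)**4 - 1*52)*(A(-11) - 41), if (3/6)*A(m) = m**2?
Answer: 5829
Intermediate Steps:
A(m) = 2*m**2
((-3)**4 - 1*52)*(A(-11) - 41) = ((-3)**4 - 1*52)*(2*(-11)**2 - 41) = (81 - 52)*(2*121 - 41) = 29*(242 - 41) = 29*201 = 5829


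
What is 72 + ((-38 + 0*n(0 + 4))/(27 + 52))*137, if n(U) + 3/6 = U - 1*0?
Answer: 482/79 ≈ 6.1013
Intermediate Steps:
n(U) = -½ + U (n(U) = -½ + (U - 1*0) = -½ + (U + 0) = -½ + U)
72 + ((-38 + 0*n(0 + 4))/(27 + 52))*137 = 72 + ((-38 + 0*(-½ + (0 + 4)))/(27 + 52))*137 = 72 + ((-38 + 0*(-½ + 4))/79)*137 = 72 + ((-38 + 0*(7/2))*(1/79))*137 = 72 + ((-38 + 0)*(1/79))*137 = 72 - 38*1/79*137 = 72 - 38/79*137 = 72 - 5206/79 = 482/79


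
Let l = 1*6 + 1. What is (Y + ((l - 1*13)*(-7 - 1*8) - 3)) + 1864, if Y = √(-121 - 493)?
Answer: 1951 + I*√614 ≈ 1951.0 + 24.779*I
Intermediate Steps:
l = 7 (l = 6 + 1 = 7)
Y = I*√614 (Y = √(-614) = I*√614 ≈ 24.779*I)
(Y + ((l - 1*13)*(-7 - 1*8) - 3)) + 1864 = (I*√614 + ((7 - 1*13)*(-7 - 1*8) - 3)) + 1864 = (I*√614 + ((7 - 13)*(-7 - 8) - 3)) + 1864 = (I*√614 + (-6*(-15) - 3)) + 1864 = (I*√614 + (90 - 3)) + 1864 = (I*√614 + 87) + 1864 = (87 + I*√614) + 1864 = 1951 + I*√614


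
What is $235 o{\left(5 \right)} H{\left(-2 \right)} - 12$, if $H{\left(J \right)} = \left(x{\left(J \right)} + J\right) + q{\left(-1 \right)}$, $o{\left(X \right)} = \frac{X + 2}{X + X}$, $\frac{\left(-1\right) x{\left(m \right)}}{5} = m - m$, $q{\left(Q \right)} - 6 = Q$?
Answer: $\frac{963}{2} \approx 481.5$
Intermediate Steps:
$q{\left(Q \right)} = 6 + Q$
$x{\left(m \right)} = 0$ ($x{\left(m \right)} = - 5 \left(m - m\right) = \left(-5\right) 0 = 0$)
$o{\left(X \right)} = \frac{2 + X}{2 X}$
$H{\left(J \right)} = 5 + J$ ($H{\left(J \right)} = \left(0 + J\right) + \left(6 - 1\right) = J + 5 = 5 + J$)
$235 o{\left(5 \right)} H{\left(-2 \right)} - 12 = 235 \frac{2 + 5}{2 \cdot 5} \left(5 - 2\right) - 12 = 235 \cdot \frac{1}{2} \cdot \frac{1}{5} \cdot 7 \cdot 3 - 12 = 235 \cdot \frac{7}{10} \cdot 3 - 12 = 235 \cdot \frac{21}{10} - 12 = \frac{987}{2} - 12 = \frac{963}{2}$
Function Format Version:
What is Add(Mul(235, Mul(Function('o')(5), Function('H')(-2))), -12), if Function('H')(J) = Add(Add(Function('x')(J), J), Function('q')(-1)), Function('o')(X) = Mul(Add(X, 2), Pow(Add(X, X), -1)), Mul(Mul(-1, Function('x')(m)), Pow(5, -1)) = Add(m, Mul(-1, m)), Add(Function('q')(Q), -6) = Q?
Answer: Rational(963, 2) ≈ 481.50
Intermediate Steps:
Function('q')(Q) = Add(6, Q)
Function('x')(m) = 0 (Function('x')(m) = Mul(-5, Add(m, Mul(-1, m))) = Mul(-5, 0) = 0)
Function('o')(X) = Mul(Rational(1, 2), Pow(X, -1), Add(2, X)) (Function('o')(X) = Mul(Add(2, X), Pow(Mul(2, X), -1)) = Mul(Add(2, X), Mul(Rational(1, 2), Pow(X, -1))) = Mul(Rational(1, 2), Pow(X, -1), Add(2, X)))
Function('H')(J) = Add(5, J) (Function('H')(J) = Add(Add(0, J), Add(6, -1)) = Add(J, 5) = Add(5, J))
Add(Mul(235, Mul(Function('o')(5), Function('H')(-2))), -12) = Add(Mul(235, Mul(Mul(Rational(1, 2), Pow(5, -1), Add(2, 5)), Add(5, -2))), -12) = Add(Mul(235, Mul(Mul(Rational(1, 2), Rational(1, 5), 7), 3)), -12) = Add(Mul(235, Mul(Rational(7, 10), 3)), -12) = Add(Mul(235, Rational(21, 10)), -12) = Add(Rational(987, 2), -12) = Rational(963, 2)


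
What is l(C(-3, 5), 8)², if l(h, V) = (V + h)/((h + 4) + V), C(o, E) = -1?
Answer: 49/121 ≈ 0.40496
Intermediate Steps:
l(h, V) = (V + h)/(4 + V + h) (l(h, V) = (V + h)/((4 + h) + V) = (V + h)/(4 + V + h))
l(C(-3, 5), 8)² = ((8 - 1)/(4 + 8 - 1))² = (7/11)² = 49/121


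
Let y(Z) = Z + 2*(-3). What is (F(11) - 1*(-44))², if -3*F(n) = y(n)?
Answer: 16129/9 ≈ 1792.1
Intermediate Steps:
y(Z) = -6 + Z (y(Z) = Z - 6 = -6 + Z)
F(n) = 2 - n/3 (F(n) = -(-6 + n)/3 = 2 - n/3)
(F(11) - 1*(-44))² = ((2 - ⅓*11) - 1*(-44))² = ((2 - 11/3) + 44)² = (-5/3 + 44)² = (127/3)² = 16129/9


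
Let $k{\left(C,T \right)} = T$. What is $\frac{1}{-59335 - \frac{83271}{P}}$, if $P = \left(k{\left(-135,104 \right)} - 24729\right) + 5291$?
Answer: $- \frac{19334}{1147099619} \approx -1.6855 \cdot 10^{-5}$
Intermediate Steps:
$P = -19334$ ($P = \left(104 - 24729\right) + 5291 = -24625 + 5291 = -19334$)
$\frac{1}{-59335 - \frac{83271}{P}} = \frac{1}{-59335 - \frac{83271}{-19334}} = \frac{1}{-59335 - - \frac{83271}{19334}} = \frac{1}{-59335 + \frac{83271}{19334}} = \frac{1}{- \frac{1147099619}{19334}} = - \frac{19334}{1147099619}$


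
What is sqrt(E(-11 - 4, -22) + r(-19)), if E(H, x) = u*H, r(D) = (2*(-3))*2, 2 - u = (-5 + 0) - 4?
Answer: I*sqrt(177) ≈ 13.304*I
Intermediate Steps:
u = 11 (u = 2 - ((-5 + 0) - 4) = 2 - (-5 - 4) = 2 - 1*(-9) = 2 + 9 = 11)
r(D) = -12 (r(D) = -6*2 = -12)
E(H, x) = 11*H
sqrt(E(-11 - 4, -22) + r(-19)) = sqrt(11*(-11 - 4) - 12) = sqrt(11*(-15) - 12) = sqrt(-165 - 12) = sqrt(-177) = I*sqrt(177)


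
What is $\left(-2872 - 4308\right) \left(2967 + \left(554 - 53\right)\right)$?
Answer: $-24900240$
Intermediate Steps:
$\left(-2872 - 4308\right) \left(2967 + \left(554 - 53\right)\right) = - 7180 \left(2967 + 501\right) = \left(-7180\right) 3468 = -24900240$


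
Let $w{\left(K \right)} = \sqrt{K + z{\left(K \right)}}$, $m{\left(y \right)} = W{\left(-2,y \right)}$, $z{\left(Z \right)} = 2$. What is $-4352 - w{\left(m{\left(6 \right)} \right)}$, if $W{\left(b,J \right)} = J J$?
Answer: $-4352 - \sqrt{38} \approx -4358.2$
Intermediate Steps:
$W{\left(b,J \right)} = J^{2}$
$m{\left(y \right)} = y^{2}$
$w{\left(K \right)} = \sqrt{2 + K}$ ($w{\left(K \right)} = \sqrt{K + 2} = \sqrt{2 + K}$)
$-4352 - w{\left(m{\left(6 \right)} \right)} = -4352 - \sqrt{2 + 6^{2}} = -4352 - \sqrt{2 + 36} = -4352 - \sqrt{38}$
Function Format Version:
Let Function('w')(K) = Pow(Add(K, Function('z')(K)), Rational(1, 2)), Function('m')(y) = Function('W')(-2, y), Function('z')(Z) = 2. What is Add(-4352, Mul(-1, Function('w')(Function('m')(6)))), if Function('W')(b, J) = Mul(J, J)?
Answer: Add(-4352, Mul(-1, Pow(38, Rational(1, 2)))) ≈ -4358.2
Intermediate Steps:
Function('W')(b, J) = Pow(J, 2)
Function('m')(y) = Pow(y, 2)
Function('w')(K) = Pow(Add(2, K), Rational(1, 2)) (Function('w')(K) = Pow(Add(K, 2), Rational(1, 2)) = Pow(Add(2, K), Rational(1, 2)))
Add(-4352, Mul(-1, Function('w')(Function('m')(6)))) = Add(-4352, Mul(-1, Pow(Add(2, Pow(6, 2)), Rational(1, 2)))) = Add(-4352, Mul(-1, Pow(Add(2, 36), Rational(1, 2)))) = Add(-4352, Mul(-1, Pow(38, Rational(1, 2))))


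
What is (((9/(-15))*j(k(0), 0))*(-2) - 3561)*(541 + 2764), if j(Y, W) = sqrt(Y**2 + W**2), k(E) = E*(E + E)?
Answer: -11769105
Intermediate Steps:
k(E) = 2*E**2 (k(E) = E*(2*E) = 2*E**2)
j(Y, W) = sqrt(W**2 + Y**2)
(((9/(-15))*j(k(0), 0))*(-2) - 3561)*(541 + 2764) = (((9/(-15))*sqrt(0**2 + (2*0**2)**2))*(-2) - 3561)*(541 + 2764) = (((9*(-1/15))*sqrt(0 + (2*0)**2))*(-2) - 3561)*3305 = (-3*sqrt(0 + 0**2)/5*(-2) - 3561)*3305 = (-3*sqrt(0 + 0)/5*(-2) - 3561)*3305 = (-3*sqrt(0)/5*(-2) - 3561)*3305 = (-3/5*0*(-2) - 3561)*3305 = (0*(-2) - 3561)*3305 = (0 - 3561)*3305 = -3561*3305 = -11769105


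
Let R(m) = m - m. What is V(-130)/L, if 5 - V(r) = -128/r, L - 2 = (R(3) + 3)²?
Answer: 261/715 ≈ 0.36504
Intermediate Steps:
R(m) = 0
L = 11 (L = 2 + (0 + 3)² = 2 + 3² = 2 + 9 = 11)
V(r) = 5 + 128/r (V(r) = 5 - (-128)/r = 5 + 128/r)
V(-130)/L = (5 + 128/(-130))/11 = (5 + 128*(-1/130))*(1/11) = (5 - 64/65)*(1/11) = (261/65)*(1/11) = 261/715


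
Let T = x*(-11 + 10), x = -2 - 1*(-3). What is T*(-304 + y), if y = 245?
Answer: 59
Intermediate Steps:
x = 1 (x = -2 + 3 = 1)
T = -1 (T = 1*(-11 + 10) = 1*(-1) = -1)
T*(-304 + y) = -(-304 + 245) = -1*(-59) = 59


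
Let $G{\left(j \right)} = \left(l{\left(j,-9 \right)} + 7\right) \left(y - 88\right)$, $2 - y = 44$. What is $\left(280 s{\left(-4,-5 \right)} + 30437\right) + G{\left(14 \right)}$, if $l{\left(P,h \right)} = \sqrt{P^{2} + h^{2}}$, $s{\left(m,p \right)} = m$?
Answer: $28407 - 130 \sqrt{277} \approx 26243.0$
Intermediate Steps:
$y = -42$ ($y = 2 - 44 = -42$)
$G{\left(j \right)} = -910 - 130 \sqrt{81 + j^{2}}$ ($G{\left(j \right)} = \left(\sqrt{j^{2} + \left(-9\right)^{2}} + 7\right) \left(-42 - 88\right) = \left(\sqrt{j^{2} + 81} + 7\right) \left(-130\right) = \left(\sqrt{81 + j^{2}} + 7\right) \left(-130\right) = \left(7 + \sqrt{81 + j^{2}}\right) \left(-130\right) = -910 - 130 \sqrt{81 + j^{2}}$)
$\left(280 s{\left(-4,-5 \right)} + 30437\right) + G{\left(14 \right)} = \left(280 \left(-4\right) + 30437\right) - \left(910 + 130 \sqrt{81 + 14^{2}}\right) = \left(-1120 + 30437\right) - \left(910 + 130 \sqrt{81 + 196}\right) = 29317 - \left(910 + 130 \sqrt{277}\right) = 28407 - 130 \sqrt{277}$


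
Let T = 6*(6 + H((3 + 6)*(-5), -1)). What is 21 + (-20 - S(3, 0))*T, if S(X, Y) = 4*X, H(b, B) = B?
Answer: -939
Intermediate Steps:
T = 30 (T = 6*(6 - 1) = 6*5 = 30)
21 + (-20 - S(3, 0))*T = 21 + (-20 - 4*3)*30 = 21 + (-20 - 1*12)*30 = 21 + (-20 - 12)*30 = 21 - 32*30 = 21 - 960 = -939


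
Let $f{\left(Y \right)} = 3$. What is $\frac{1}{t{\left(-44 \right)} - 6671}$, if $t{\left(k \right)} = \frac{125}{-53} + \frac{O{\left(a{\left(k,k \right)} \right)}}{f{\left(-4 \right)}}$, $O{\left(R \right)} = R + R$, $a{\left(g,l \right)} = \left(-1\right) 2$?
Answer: $- \frac{159}{1061276} \approx -0.00014982$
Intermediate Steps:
$a{\left(g,l \right)} = -2$
$O{\left(R \right)} = 2 R$
$t{\left(k \right)} = - \frac{587}{159}$ ($t{\left(k \right)} = \frac{125}{-53} + \frac{2 \left(-2\right)}{3} = 125 \left(- \frac{1}{53}\right) - \frac{4}{3} = - \frac{125}{53} - \frac{4}{3} = - \frac{587}{159}$)
$\frac{1}{t{\left(-44 \right)} - 6671} = \frac{1}{- \frac{587}{159} - 6671} = \frac{1}{- \frac{1061276}{159}} = - \frac{159}{1061276}$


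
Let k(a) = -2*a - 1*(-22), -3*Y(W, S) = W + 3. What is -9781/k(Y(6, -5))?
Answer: -9781/28 ≈ -349.32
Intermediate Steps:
Y(W, S) = -1 - W/3 (Y(W, S) = -(W + 3)/3 = -(3 + W)/3 = -1 - W/3)
k(a) = 22 - 2*a (k(a) = -2*a + 22 = 22 - 2*a)
-9781/k(Y(6, -5)) = -9781/(22 - 2*(-1 - ⅓*6)) = -9781/(22 - 2*(-1 - 2)) = -9781/(22 - 2*(-3)) = -9781/(22 + 6) = -9781/28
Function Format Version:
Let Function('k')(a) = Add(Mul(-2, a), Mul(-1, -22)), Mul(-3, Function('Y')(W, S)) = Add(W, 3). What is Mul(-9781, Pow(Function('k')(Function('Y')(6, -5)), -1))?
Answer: Rational(-9781, 28) ≈ -349.32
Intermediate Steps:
Function('Y')(W, S) = Add(-1, Mul(Rational(-1, 3), W)) (Function('Y')(W, S) = Mul(Rational(-1, 3), Add(W, 3)) = Mul(Rational(-1, 3), Add(3, W)) = Add(-1, Mul(Rational(-1, 3), W)))
Function('k')(a) = Add(22, Mul(-2, a)) (Function('k')(a) = Add(Mul(-2, a), 22) = Add(22, Mul(-2, a)))
Mul(-9781, Pow(Function('k')(Function('Y')(6, -5)), -1)) = Mul(-9781, Pow(Add(22, Mul(-2, Add(-1, Mul(Rational(-1, 3), 6)))), -1)) = Mul(-9781, Pow(Add(22, Mul(-2, Add(-1, -2))), -1)) = Mul(-9781, Pow(Add(22, Mul(-2, -3)), -1)) = Mul(-9781, Pow(Add(22, 6), -1)) = Mul(-9781, Pow(28, -1)) = Mul(-9781, Rational(1, 28)) = Rational(-9781, 28)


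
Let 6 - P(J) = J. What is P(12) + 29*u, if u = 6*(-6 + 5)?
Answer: -180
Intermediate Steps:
u = -6 (u = 6*(-1) = -6)
P(J) = 6 - J
P(12) + 29*u = (6 - 1*12) + 29*(-6) = (6 - 12) - 174 = -6 - 174 = -180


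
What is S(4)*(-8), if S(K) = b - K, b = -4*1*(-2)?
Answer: -32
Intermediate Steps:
b = 8 (b = -4*(-2) = 8)
S(K) = 8 - K
S(4)*(-8) = (8 - 1*4)*(-8) = (8 - 4)*(-8) = 4*(-8) = -32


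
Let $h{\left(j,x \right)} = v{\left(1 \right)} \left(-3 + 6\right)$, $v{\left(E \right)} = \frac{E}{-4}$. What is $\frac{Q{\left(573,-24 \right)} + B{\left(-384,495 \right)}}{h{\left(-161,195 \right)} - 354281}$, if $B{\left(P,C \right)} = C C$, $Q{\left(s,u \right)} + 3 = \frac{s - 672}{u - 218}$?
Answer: $- \frac{10780986}{15588397} \approx -0.6916$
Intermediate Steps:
$v{\left(E \right)} = - \frac{E}{4}$ ($v{\left(E \right)} = E \left(- \frac{1}{4}\right) = - \frac{E}{4}$)
$Q{\left(s,u \right)} = -3 + \frac{-672 + s}{-218 + u}$ ($Q{\left(s,u \right)} = -3 + \frac{s - 672}{u - 218} = -3 + \frac{-672 + s}{-218 + u}$)
$B{\left(P,C \right)} = C^{2}$
$h{\left(j,x \right)} = - \frac{3}{4}$ ($h{\left(j,x \right)} = \left(- \frac{1}{4}\right) 1 \left(-3 + 6\right) = \left(- \frac{1}{4}\right) 3 = - \frac{3}{4}$)
$\frac{Q{\left(573,-24 \right)} + B{\left(-384,495 \right)}}{h{\left(-161,195 \right)} - 354281} = \frac{\frac{-18 + 573 - -72}{-218 - 24} + 495^{2}}{- \frac{3}{4} - 354281} = \frac{\frac{-18 + 573 + 72}{-242} + 245025}{- \frac{1417127}{4}} = \left(\left(- \frac{1}{242}\right) 627 + 245025\right) \left(- \frac{4}{1417127}\right) = \left(- \frac{57}{22} + 245025\right) \left(- \frac{4}{1417127}\right) = \frac{5390493}{22} \left(- \frac{4}{1417127}\right) = - \frac{10780986}{15588397}$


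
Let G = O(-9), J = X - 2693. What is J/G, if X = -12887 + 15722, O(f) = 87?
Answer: 142/87 ≈ 1.6322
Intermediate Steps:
X = 2835
J = 142 (J = 2835 - 2693 = 142)
G = 87
J/G = 142/87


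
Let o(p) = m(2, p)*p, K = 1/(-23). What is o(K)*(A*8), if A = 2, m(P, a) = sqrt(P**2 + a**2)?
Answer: -16*sqrt(2117)/529 ≈ -1.3916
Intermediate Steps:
K = -1/23 ≈ -0.043478
o(p) = p*sqrt(4 + p**2) (o(p) = sqrt(2**2 + p**2)*p = sqrt(4 + p**2)*p = p*sqrt(4 + p**2))
o(K)*(A*8) = (-sqrt(4 + (-1/23)**2)/23)*(2*8) = -sqrt(4 + 1/529)/23*16 = -sqrt(2117)/529*16 = -16*sqrt(2117)/529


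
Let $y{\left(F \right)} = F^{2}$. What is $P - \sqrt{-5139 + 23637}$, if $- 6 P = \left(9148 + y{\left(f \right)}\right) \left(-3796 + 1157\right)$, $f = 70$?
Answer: $\frac{18536336}{3} - \sqrt{18498} \approx 6.1786 \cdot 10^{6}$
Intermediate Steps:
$P = \frac{18536336}{3}$ ($P = - \frac{\left(9148 + 70^{2}\right) \left(-3796 + 1157\right)}{6} = - \frac{\left(9148 + 4900\right) \left(-2639\right)}{6} = - \frac{14048 \left(-2639\right)}{6} = \left(- \frac{1}{6}\right) \left(-37072672\right) = \frac{18536336}{3} \approx 6.1788 \cdot 10^{6}$)
$P - \sqrt{-5139 + 23637} = \frac{18536336}{3} - \sqrt{-5139 + 23637} = \frac{18536336}{3} - \sqrt{18498}$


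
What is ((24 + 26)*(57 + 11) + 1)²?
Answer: 11566801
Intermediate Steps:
((24 + 26)*(57 + 11) + 1)² = (50*68 + 1)² = (3400 + 1)² = 3401² = 11566801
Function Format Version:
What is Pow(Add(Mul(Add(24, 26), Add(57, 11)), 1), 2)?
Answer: 11566801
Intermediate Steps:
Pow(Add(Mul(Add(24, 26), Add(57, 11)), 1), 2) = Pow(Add(Mul(50, 68), 1), 2) = Pow(Add(3400, 1), 2) = Pow(3401, 2) = 11566801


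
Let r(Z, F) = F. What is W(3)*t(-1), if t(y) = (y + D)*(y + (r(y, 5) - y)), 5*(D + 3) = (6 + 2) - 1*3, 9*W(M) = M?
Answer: -5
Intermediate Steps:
W(M) = M/9
D = -2 (D = -3 + ((6 + 2) - 1*3)/5 = -3 + (8 - 3)/5 = -3 + (⅕)*5 = -3 + 1 = -2)
t(y) = -10 + 5*y (t(y) = (y - 2)*(y + (5 - y)) = (-2 + y)*5 = -10 + 5*y)
W(3)*t(-1) = ((⅑)*3)*(-10 + 5*(-1)) = (-10 - 5)/3 = (⅓)*(-15) = -5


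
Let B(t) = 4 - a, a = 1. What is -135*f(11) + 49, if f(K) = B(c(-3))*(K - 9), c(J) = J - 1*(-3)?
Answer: -761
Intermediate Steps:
c(J) = 3 + J (c(J) = J + 3 = 3 + J)
B(t) = 3 (B(t) = 4 - 1*1 = 4 - 1 = 3)
f(K) = -27 + 3*K (f(K) = 3*(K - 9) = 3*(-9 + K) = -27 + 3*K)
-135*f(11) + 49 = -135*(-27 + 3*11) + 49 = -135*(-27 + 33) + 49 = -135*6 + 49 = -810 + 49 = -761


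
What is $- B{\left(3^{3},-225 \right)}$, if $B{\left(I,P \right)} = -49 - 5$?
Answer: $54$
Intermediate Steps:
$B{\left(I,P \right)} = -54$
$- B{\left(3^{3},-225 \right)} = \left(-1\right) \left(-54\right) = 54$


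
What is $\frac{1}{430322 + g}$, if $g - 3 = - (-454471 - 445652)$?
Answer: $\frac{1}{1330448} \approx 7.5163 \cdot 10^{-7}$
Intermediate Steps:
$g = 900126$ ($g = 3 - \left(-454471 - 445652\right) = 3 - -900123 = 3 + 900123 = 900126$)
$\frac{1}{430322 + g} = \frac{1}{430322 + 900126} = \frac{1}{1330448}$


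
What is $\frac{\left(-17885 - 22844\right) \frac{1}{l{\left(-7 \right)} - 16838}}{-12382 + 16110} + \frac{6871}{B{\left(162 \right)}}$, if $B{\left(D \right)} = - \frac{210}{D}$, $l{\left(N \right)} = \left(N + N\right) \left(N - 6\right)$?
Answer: $- \frac{11519411029141}{2173274880} \approx -5300.5$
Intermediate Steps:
$l{\left(N \right)} = 2 N \left(-6 + N\right)$
$\frac{\left(-17885 - 22844\right) \frac{1}{l{\left(-7 \right)} - 16838}}{-12382 + 16110} + \frac{6871}{B{\left(162 \right)}} = \frac{\left(-17885 - 22844\right) \frac{1}{2 \left(-7\right) \left(-6 - 7\right) - 16838}}{-12382 + 16110} + \frac{6871}{\left(-210\right) \frac{1}{162}} = \frac{\left(-40729\right) \frac{1}{2 \left(-7\right) \left(-13\right) - 16838}}{3728} + \frac{6871}{\left(-210\right) \frac{1}{162}} = - \frac{40729}{182 - 16838} \cdot \frac{1}{3728} + \frac{6871}{- \frac{35}{27}} = - \frac{40729}{-16656} \cdot \frac{1}{3728} + 6871 \left(- \frac{27}{35}\right) = \left(-40729\right) \left(- \frac{1}{16656}\right) \frac{1}{3728} - \frac{185517}{35} = \frac{40729}{16656} \cdot \frac{1}{3728} - \frac{185517}{35} = \frac{40729}{62093568} - \frac{185517}{35} = - \frac{11519411029141}{2173274880}$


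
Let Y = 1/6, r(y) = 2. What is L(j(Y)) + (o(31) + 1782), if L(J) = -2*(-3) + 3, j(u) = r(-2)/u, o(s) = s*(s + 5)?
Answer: 2907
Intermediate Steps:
Y = ⅙ ≈ 0.16667
o(s) = s*(5 + s)
j(u) = 2/u
L(J) = 9 (L(J) = 6 + 3 = 9)
L(j(Y)) + (o(31) + 1782) = 9 + (31*(5 + 31) + 1782) = 9 + (31*36 + 1782) = 9 + (1116 + 1782) = 9 + 2898 = 2907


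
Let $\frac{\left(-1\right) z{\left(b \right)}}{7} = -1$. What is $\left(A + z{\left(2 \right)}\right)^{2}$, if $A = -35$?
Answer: $784$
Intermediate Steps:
$z{\left(b \right)} = 7$ ($z{\left(b \right)} = \left(-7\right) \left(-1\right) = 7$)
$\left(A + z{\left(2 \right)}\right)^{2} = \left(-35 + 7\right)^{2} = \left(-28\right)^{2} = 784$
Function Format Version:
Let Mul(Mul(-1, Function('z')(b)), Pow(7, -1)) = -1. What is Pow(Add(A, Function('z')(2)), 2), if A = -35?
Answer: 784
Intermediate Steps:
Function('z')(b) = 7 (Function('z')(b) = Mul(-7, -1) = 7)
Pow(Add(A, Function('z')(2)), 2) = Pow(Add(-35, 7), 2) = Pow(-28, 2) = 784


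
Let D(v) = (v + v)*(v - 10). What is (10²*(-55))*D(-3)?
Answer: -429000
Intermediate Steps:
D(v) = 2*v*(-10 + v) (D(v) = (2*v)*(-10 + v) = 2*v*(-10 + v))
(10²*(-55))*D(-3) = (10²*(-55))*(2*(-3)*(-10 - 3)) = (100*(-55))*(2*(-3)*(-13)) = -5500*78 = -429000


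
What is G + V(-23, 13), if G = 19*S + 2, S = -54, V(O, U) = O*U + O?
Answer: -1346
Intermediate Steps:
V(O, U) = O + O*U
G = -1024 (G = 19*(-54) + 2 = -1026 + 2 = -1024)
G + V(-23, 13) = -1024 - 23*(1 + 13) = -1024 - 23*14 = -1024 - 322 = -1346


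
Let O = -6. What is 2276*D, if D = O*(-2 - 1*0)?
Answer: 27312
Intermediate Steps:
D = 12 (D = -6*(-2 - 1*0) = -6*(-2 + 0) = -6*(-2) = 12)
2276*D = 2276*12 = 27312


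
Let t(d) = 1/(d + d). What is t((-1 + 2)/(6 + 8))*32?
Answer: 224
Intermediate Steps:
t(d) = 1/(2*d)
t((-1 + 2)/(6 + 8))*32 = (1/(2*(((-1 + 2)/(6 + 8)))))*32 = (1/(2*((1/14))))*32 = (1/(2*((1*(1/14)))))*32 = (1/(2*(1/14)))*32 = ((½)*14)*32 = 7*32 = 224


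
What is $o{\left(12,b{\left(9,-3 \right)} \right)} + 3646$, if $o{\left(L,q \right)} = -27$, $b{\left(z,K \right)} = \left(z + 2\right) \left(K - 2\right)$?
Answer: $3619$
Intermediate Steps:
$b{\left(z,K \right)} = \left(-2 + K\right) \left(2 + z\right)$ ($b{\left(z,K \right)} = \left(2 + z\right) \left(K + \left(-3 + 1\right)\right) = \left(2 + z\right) \left(K - 2\right) = \left(2 + z\right) \left(-2 + K\right) = \left(-2 + K\right) \left(2 + z\right)$)
$o{\left(12,b{\left(9,-3 \right)} \right)} + 3646 = -27 + 3646 = 3619$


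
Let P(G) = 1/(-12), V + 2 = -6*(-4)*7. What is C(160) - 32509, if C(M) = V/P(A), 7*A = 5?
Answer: -34501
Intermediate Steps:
A = 5/7 (A = (⅐)*5 = 5/7 ≈ 0.71429)
V = 166 (V = -2 - 6*(-4)*7 = -2 + 24*7 = -2 + 168 = 166)
P(G) = -1/12
C(M) = -1992 (C(M) = 166/(-1/12) = 166*(-12) = -1992)
C(160) - 32509 = -1992 - 32509 = -34501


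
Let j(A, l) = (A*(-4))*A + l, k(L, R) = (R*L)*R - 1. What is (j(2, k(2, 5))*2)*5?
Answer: 330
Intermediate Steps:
k(L, R) = -1 + L*R**2 (k(L, R) = (L*R)*R - 1 = L*R**2 - 1 = -1 + L*R**2)
j(A, l) = l - 4*A**2 (j(A, l) = (-4*A)*A + l = -4*A**2 + l = l - 4*A**2)
(j(2, k(2, 5))*2)*5 = (((-1 + 2*5**2) - 4*2**2)*2)*5 = (((-1 + 2*25) - 4*4)*2)*5 = (((-1 + 50) - 16)*2)*5 = ((49 - 16)*2)*5 = (33*2)*5 = 66*5 = 330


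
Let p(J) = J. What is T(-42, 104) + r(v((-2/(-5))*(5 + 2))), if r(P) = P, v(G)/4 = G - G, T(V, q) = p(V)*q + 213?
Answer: -4155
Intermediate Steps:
T(V, q) = 213 + V*q (T(V, q) = V*q + 213 = 213 + V*q)
v(G) = 0 (v(G) = 4*(G - G) = 4*0 = 0)
T(-42, 104) + r(v((-2/(-5))*(5 + 2))) = (213 - 42*104) + 0 = (213 - 4368) + 0 = -4155 + 0 = -4155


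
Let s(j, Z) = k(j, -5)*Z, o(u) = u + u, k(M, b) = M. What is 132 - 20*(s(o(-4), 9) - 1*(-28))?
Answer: 1012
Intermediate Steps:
o(u) = 2*u
s(j, Z) = Z*j (s(j, Z) = j*Z = Z*j)
132 - 20*(s(o(-4), 9) - 1*(-28)) = 132 - 20*(9*(2*(-4)) - 1*(-28)) = 132 - 20*(9*(-8) + 28) = 132 - 20*(-72 + 28) = 132 - 20*(-44) = 132 + 880 = 1012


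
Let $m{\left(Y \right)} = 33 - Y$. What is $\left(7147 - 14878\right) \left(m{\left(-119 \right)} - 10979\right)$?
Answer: $83703537$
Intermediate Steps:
$\left(7147 - 14878\right) \left(m{\left(-119 \right)} - 10979\right) = \left(7147 - 14878\right) \left(\left(33 - -119\right) - 10979\right) = - 7731 \left(\left(33 + 119\right) - 10979\right) = - 7731 \left(152 - 10979\right) = \left(-7731\right) \left(-10827\right) = 83703537$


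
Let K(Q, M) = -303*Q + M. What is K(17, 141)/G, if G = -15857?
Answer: 5010/15857 ≈ 0.31595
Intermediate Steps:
K(Q, M) = M - 303*Q
K(17, 141)/G = (141 - 303*17)/(-15857) = (141 - 5151)*(-1/15857) = -5010*(-1/15857) = 5010/15857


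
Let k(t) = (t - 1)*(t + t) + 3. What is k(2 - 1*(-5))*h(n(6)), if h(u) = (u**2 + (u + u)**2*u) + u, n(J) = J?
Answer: 78822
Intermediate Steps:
h(u) = u + u**2 + 4*u**3 (h(u) = (u**2 + (2*u)**2*u) + u = (u**2 + (4*u**2)*u) + u = (u**2 + 4*u**3) + u = u + u**2 + 4*u**3)
k(t) = 3 + 2*t*(-1 + t) (k(t) = (-1 + t)*(2*t) + 3 = 2*t*(-1 + t) + 3 = 3 + 2*t*(-1 + t))
k(2 - 1*(-5))*h(n(6)) = (3 - 2*(2 - 1*(-5)) + 2*(2 - 1*(-5))**2)*(6*(1 + 6 + 4*6**2)) = (3 - 2*(2 + 5) + 2*(2 + 5)**2)*(6*(1 + 6 + 4*36)) = (3 - 2*7 + 2*7**2)*(6*(1 + 6 + 144)) = (3 - 14 + 2*49)*(6*151) = (3 - 14 + 98)*906 = 87*906 = 78822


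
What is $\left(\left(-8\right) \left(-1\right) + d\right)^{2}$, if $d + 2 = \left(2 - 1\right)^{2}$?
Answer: $49$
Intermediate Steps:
$d = -1$ ($d = -2 + \left(2 - 1\right)^{2} = -2 + 1^{2} = -2 + 1 = -1$)
$\left(\left(-8\right) \left(-1\right) + d\right)^{2} = \left(\left(-8\right) \left(-1\right) - 1\right)^{2} = \left(8 - 1\right)^{2} = 7^{2} = 49$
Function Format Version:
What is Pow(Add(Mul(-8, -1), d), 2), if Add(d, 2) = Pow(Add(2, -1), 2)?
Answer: 49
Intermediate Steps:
d = -1 (d = Add(-2, Pow(Add(2, -1), 2)) = Add(-2, Pow(1, 2)) = Add(-2, 1) = -1)
Pow(Add(Mul(-8, -1), d), 2) = Pow(Add(Mul(-8, -1), -1), 2) = Pow(Add(8, -1), 2) = Pow(7, 2) = 49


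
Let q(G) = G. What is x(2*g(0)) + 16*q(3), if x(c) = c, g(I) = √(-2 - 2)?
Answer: 48 + 4*I ≈ 48.0 + 4.0*I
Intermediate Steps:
g(I) = 2*I (g(I) = √(-4) = 2*I)
x(2*g(0)) + 16*q(3) = 2*(2*I) + 16*3 = 4*I + 48 = 48 + 4*I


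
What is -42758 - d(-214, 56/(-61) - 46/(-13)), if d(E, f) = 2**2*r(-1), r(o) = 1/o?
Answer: -42754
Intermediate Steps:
d(E, f) = -4 (d(E, f) = 2**2/(-1) = 4*(-1) = -4)
-42758 - d(-214, 56/(-61) - 46/(-13)) = -42758 - 1*(-4) = -42758 + 4 = -42754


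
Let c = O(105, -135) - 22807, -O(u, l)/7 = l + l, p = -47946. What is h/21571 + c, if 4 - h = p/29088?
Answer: -2187420515353/104576208 ≈ -20917.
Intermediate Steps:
O(u, l) = -14*l (O(u, l) = -7*(l + l) = -14*l)
h = 27383/4848 (h = 4 - (-47946)/29088 = 4 - 1*(-7991/4848) = 4 + 7991/4848 = 27383/4848 ≈ 5.6483)
c = -20917 (c = -14*(-135) - 22807 = 1890 - 22807 = -20917)
h/21571 + c = (27383/4848)/21571 - 20917 = (27383/4848)*(1/21571) - 20917 = 27383/104576208 - 20917 = -2187420515353/104576208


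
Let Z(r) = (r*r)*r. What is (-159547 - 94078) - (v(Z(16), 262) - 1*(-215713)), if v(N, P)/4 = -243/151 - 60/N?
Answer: -18142478631/38656 ≈ -4.6933e+5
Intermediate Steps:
Z(r) = r³ (Z(r) = r²*r = r³)
v(N, P) = -972/151 - 240/N (v(N, P) = 4*(-243/151 - 60/N) = -972/151 - 240/N)
(-159547 - 94078) - (v(Z(16), 262) - 1*(-215713)) = (-159547 - 94078) - ((-972/151 - 240/(16³)) - 1*(-215713)) = -253625 - ((-972/151 - 240/4096) + 215713) = -253625 - ((-972/151 - 240*1/4096) + 215713) = -253625 - ((-972/151 - 15/256) + 215713) = -253625 - (-251097/38656 + 215713) = -253625 - 1*8338350631/38656 = -253625 - 8338350631/38656 = -18142478631/38656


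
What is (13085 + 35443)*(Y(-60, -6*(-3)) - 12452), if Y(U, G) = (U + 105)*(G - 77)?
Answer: -733112496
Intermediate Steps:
Y(U, G) = (-77 + G)*(105 + U) (Y(U, G) = (105 + U)*(-77 + G) = (-77 + G)*(105 + U))
(13085 + 35443)*(Y(-60, -6*(-3)) - 12452) = (13085 + 35443)*((-8085 - 77*(-60) + 105*(-6*(-3)) - 6*(-3)*(-60)) - 12452) = 48528*((-8085 + 4620 + 105*18 + 18*(-60)) - 12452) = 48528*((-8085 + 4620 + 1890 - 1080) - 12452) = 48528*(-2655 - 12452) = 48528*(-15107) = -733112496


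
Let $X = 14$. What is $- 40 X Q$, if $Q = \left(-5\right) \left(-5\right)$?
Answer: $-14000$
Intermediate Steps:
$Q = 25$
$- 40 X Q = \left(-40\right) 14 \cdot 25 = \left(-560\right) 25 = -14000$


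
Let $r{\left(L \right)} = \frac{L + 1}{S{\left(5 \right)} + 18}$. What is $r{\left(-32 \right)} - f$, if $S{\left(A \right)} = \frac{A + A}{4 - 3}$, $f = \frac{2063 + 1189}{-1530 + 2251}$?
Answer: $- \frac{16201}{2884} \approx -5.6175$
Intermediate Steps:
$f = \frac{3252}{721} \approx 4.5104$
$S{\left(A \right)} = 2 A$ ($S{\left(A \right)} = \frac{2 A}{1} = 2 A 1 = 2 A$)
$r{\left(L \right)} = \frac{1}{28} + \frac{L}{28}$ ($r{\left(L \right)} = \frac{L + 1}{2 \cdot 5 + 18} = \frac{1 + L}{10 + 18} = \frac{1 + L}{28} = \left(1 + L\right) \frac{1}{28} = \frac{1}{28} + \frac{L}{28}$)
$r{\left(-32 \right)} - f = \left(\frac{1}{28} + \frac{1}{28} \left(-32\right)\right) - \frac{3252}{721} = \left(\frac{1}{28} - \frac{8}{7}\right) - \frac{3252}{721} = - \frac{31}{28} - \frac{3252}{721} = - \frac{16201}{2884}$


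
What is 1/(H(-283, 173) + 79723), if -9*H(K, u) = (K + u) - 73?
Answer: 3/239230 ≈ 1.2540e-5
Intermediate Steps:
H(K, u) = 73/9 - K/9 - u/9 (H(K, u) = -((K + u) - 73)/9 = -(-73 + K + u)/9 = 73/9 - K/9 - u/9)
1/(H(-283, 173) + 79723) = 1/((73/9 - 1/9*(-283) - 1/9*173) + 79723) = 1/((73/9 + 283/9 - 173/9) + 79723) = 1/(61/3 + 79723) = 1/(239230/3) = 3/239230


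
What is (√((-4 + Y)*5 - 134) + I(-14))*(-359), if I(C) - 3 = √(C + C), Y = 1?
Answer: -1077 - 718*I*√7 - 359*I*√149 ≈ -1077.0 - 6281.8*I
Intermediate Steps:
I(C) = 3 + √2*√C (I(C) = 3 + √(C + C) = 3 + √(2*C) = 3 + √2*√C)
(√((-4 + Y)*5 - 134) + I(-14))*(-359) = (√((-4 + 1)*5 - 134) + (3 + √2*√(-14)))*(-359) = (√(-3*5 - 134) + (3 + √2*(I*√14)))*(-359) = (√(-15 - 134) + (3 + 2*I*√7))*(-359) = (√(-149) + (3 + 2*I*√7))*(-359) = (I*√149 + (3 + 2*I*√7))*(-359) = (3 + I*√149 + 2*I*√7)*(-359) = -1077 - 718*I*√7 - 359*I*√149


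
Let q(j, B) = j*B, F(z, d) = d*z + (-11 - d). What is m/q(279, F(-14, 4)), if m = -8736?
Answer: 2912/6603 ≈ 0.44101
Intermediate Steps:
F(z, d) = -11 - d + d*z
q(j, B) = B*j
m/q(279, F(-14, 4)) = -8736*1/(279*(-11 - 1*4 + 4*(-14))) = -8736*1/(279*(-11 - 4 - 56)) = -8736/((-71*279)) = -8736/(-19809) = -8736*(-1/19809) = 2912/6603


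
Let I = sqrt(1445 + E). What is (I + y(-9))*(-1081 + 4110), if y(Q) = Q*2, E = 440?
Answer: -54522 + 3029*sqrt(1885) ≈ 76987.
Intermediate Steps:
y(Q) = 2*Q
I = sqrt(1885) (I = sqrt(1445 + 440) = sqrt(1885) ≈ 43.417)
(I + y(-9))*(-1081 + 4110) = (sqrt(1885) + 2*(-9))*(-1081 + 4110) = (sqrt(1885) - 18)*3029 = (-18 + sqrt(1885))*3029 = -54522 + 3029*sqrt(1885)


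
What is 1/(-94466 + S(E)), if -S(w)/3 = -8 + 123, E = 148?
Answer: -1/94811 ≈ -1.0547e-5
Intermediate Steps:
S(w) = -345 (S(w) = -3*(-8 + 123) = -3*115 = -345)
1/(-94466 + S(E)) = 1/(-94466 - 345) = 1/(-94811) = -1/94811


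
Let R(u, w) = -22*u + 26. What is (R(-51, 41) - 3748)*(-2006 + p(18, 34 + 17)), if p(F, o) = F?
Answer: 5168800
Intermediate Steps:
R(u, w) = 26 - 22*u
(R(-51, 41) - 3748)*(-2006 + p(18, 34 + 17)) = ((26 - 22*(-51)) - 3748)*(-2006 + 18) = ((26 + 1122) - 3748)*(-1988) = (1148 - 3748)*(-1988) = -2600*(-1988) = 5168800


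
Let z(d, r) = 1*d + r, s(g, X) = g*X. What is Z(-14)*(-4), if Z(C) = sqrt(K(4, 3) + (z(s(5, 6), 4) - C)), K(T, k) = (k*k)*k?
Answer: -20*sqrt(3) ≈ -34.641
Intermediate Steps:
s(g, X) = X*g
K(T, k) = k**3 (K(T, k) = k**2*k = k**3)
z(d, r) = d + r
Z(C) = sqrt(61 - C) (Z(C) = sqrt(3**3 + ((6*5 + 4) - C)) = sqrt(27 + ((30 + 4) - C)) = sqrt(27 + (34 - C)) = sqrt(61 - C))
Z(-14)*(-4) = sqrt(61 - 1*(-14))*(-4) = sqrt(61 + 14)*(-4) = sqrt(75)*(-4) = (5*sqrt(3))*(-4) = -20*sqrt(3)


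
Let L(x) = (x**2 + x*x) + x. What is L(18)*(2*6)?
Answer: 7992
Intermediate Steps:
L(x) = x + 2*x**2 (L(x) = (x**2 + x**2) + x = 2*x**2 + x = x + 2*x**2)
L(18)*(2*6) = (18*(1 + 2*18))*(2*6) = (18*(1 + 36))*12 = (18*37)*12 = 666*12 = 7992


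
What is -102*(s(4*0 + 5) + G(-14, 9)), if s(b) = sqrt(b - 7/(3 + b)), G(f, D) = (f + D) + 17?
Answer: -1224 - 51*sqrt(66)/2 ≈ -1431.2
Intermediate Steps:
G(f, D) = 17 + D + f (G(f, D) = (D + f) + 17 = 17 + D + f)
-102*(s(4*0 + 5) + G(-14, 9)) = -102*(sqrt((-7 + (4*0 + 5)*(3 + (4*0 + 5)))/(3 + (4*0 + 5))) + (17 + 9 - 14)) = -102*(sqrt((-7 + (0 + 5)*(3 + (0 + 5)))/(3 + (0 + 5))) + 12) = -102*(sqrt((-7 + 5*(3 + 5))/(3 + 5)) + 12) = -102*(sqrt((-7 + 5*8)/8) + 12) = -102*(sqrt((-7 + 40)/8) + 12) = -102*(sqrt((1/8)*33) + 12) = -102*(sqrt(33/8) + 12) = -102*(sqrt(66)/4 + 12) = -102*(12 + sqrt(66)/4) = -1224 - 51*sqrt(66)/2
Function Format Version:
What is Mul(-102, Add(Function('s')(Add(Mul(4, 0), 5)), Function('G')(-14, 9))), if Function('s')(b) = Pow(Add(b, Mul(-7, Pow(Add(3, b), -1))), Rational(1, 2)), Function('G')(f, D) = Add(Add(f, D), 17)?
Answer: Add(-1224, Mul(Rational(-51, 2), Pow(66, Rational(1, 2)))) ≈ -1431.2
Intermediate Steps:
Function('G')(f, D) = Add(17, D, f) (Function('G')(f, D) = Add(Add(D, f), 17) = Add(17, D, f))
Mul(-102, Add(Function('s')(Add(Mul(4, 0), 5)), Function('G')(-14, 9))) = Mul(-102, Add(Pow(Mul(Pow(Add(3, Add(Mul(4, 0), 5)), -1), Add(-7, Mul(Add(Mul(4, 0), 5), Add(3, Add(Mul(4, 0), 5))))), Rational(1, 2)), Add(17, 9, -14))) = Mul(-102, Add(Pow(Mul(Pow(Add(3, Add(0, 5)), -1), Add(-7, Mul(Add(0, 5), Add(3, Add(0, 5))))), Rational(1, 2)), 12)) = Mul(-102, Add(Pow(Mul(Pow(Add(3, 5), -1), Add(-7, Mul(5, Add(3, 5)))), Rational(1, 2)), 12)) = Mul(-102, Add(Pow(Mul(Pow(8, -1), Add(-7, Mul(5, 8))), Rational(1, 2)), 12)) = Mul(-102, Add(Pow(Mul(Rational(1, 8), Add(-7, 40)), Rational(1, 2)), 12)) = Mul(-102, Add(Pow(Mul(Rational(1, 8), 33), Rational(1, 2)), 12)) = Mul(-102, Add(Pow(Rational(33, 8), Rational(1, 2)), 12)) = Mul(-102, Add(Mul(Rational(1, 4), Pow(66, Rational(1, 2))), 12)) = Mul(-102, Add(12, Mul(Rational(1, 4), Pow(66, Rational(1, 2))))) = Add(-1224, Mul(Rational(-51, 2), Pow(66, Rational(1, 2))))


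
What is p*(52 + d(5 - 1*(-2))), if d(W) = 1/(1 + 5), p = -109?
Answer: -34117/6 ≈ -5686.2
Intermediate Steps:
d(W) = ⅙ (d(W) = 1/6 = ⅙)
p*(52 + d(5 - 1*(-2))) = -109*(52 + ⅙) = -109*313/6 = -34117/6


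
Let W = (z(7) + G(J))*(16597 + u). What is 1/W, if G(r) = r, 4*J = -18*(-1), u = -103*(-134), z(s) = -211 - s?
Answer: -2/12980373 ≈ -1.5408e-7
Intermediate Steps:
u = 13802
J = 9/2 (J = (-18*(-1))/4 = (¼)*18 = 9/2 ≈ 4.5000)
W = -12980373/2 (W = ((-211 - 1*7) + 9/2)*(16597 + 13802) = ((-211 - 7) + 9/2)*30399 = (-218 + 9/2)*30399 = -427/2*30399 = -12980373/2 ≈ -6.4902e+6)
1/W = 1/(-12980373/2) = -2/12980373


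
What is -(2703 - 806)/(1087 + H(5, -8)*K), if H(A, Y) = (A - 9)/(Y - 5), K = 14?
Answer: -24661/14187 ≈ -1.7383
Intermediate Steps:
H(A, Y) = (-9 + A)/(-5 + Y)
-(2703 - 806)/(1087 + H(5, -8)*K) = -(2703 - 806)/(1087 + ((-9 + 5)/(-5 - 8))*14) = -1897/(1087 + (-4/(-13))*14) = -1897/(1087 - 1/13*(-4)*14) = -1897/(1087 + (4/13)*14) = -1897/(1087 + 56/13) = -1897/14187/13 = -1897*13/14187 = -1*24661/14187 = -24661/14187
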